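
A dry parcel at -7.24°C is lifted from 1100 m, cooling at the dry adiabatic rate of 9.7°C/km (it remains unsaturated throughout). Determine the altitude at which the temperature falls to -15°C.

Height above start = (-7.24 − (-15)) / 9.7 = 0.8 km
Altitude = 1100 m + 800 m = 1900 m

1900 m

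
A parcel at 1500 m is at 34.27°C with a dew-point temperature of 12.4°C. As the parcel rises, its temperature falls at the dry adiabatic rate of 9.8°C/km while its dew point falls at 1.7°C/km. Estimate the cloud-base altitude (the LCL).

T and T_d converge at 9.8 − 1.7 = 8.1°C per km
Height above start = (34.27 − 12.4) / 8.1 = 2.7 km
LCL altitude = 1500 m + 2700 m = 4200 m

4200 m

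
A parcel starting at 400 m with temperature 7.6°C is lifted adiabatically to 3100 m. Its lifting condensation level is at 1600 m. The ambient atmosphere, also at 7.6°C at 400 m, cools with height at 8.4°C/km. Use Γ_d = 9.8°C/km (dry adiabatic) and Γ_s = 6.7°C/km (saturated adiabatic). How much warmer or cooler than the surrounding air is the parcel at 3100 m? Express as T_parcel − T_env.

+0.87°C (parcel warmer than environment)

Parcel:
  From 400 m to 1600 m (dry): cools by 9.8 × 1.2 = 11.76°C, giving -4.16°C.
  From 1600 m to 3100 m (saturated): cools by 6.7 × 1.5 = 10.05°C, giving -14.21°C.
Environment:
  From 400 m to 3100 m (environment): cools by 8.4 × 2.7 = 22.68°C, giving -15.08°C.
T_parcel − T_env = -14.21 − (-15.08) = +0.87°C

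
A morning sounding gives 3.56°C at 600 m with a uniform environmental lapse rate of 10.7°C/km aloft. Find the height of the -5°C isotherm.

Height above start = (3.56 − (-5)) / 10.7 = 0.8 km
Altitude = 600 m + 800 m = 1400 m

1400 m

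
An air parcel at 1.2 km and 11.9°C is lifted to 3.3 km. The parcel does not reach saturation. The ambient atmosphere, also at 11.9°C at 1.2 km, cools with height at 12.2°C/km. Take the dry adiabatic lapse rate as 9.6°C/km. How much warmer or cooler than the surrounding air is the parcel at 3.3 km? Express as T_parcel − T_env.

Parcel:
  From 1200 m to 3300 m (dry): cools by 9.6 × 2.1 = 20.16°C, giving -8.26°C.
Environment:
  From 1200 m to 3300 m (environment): cools by 12.2 × 2.1 = 25.62°C, giving -13.72°C.
T_parcel − T_env = -8.26 − (-13.72) = +5.46°C

+5.46°C (parcel warmer than environment)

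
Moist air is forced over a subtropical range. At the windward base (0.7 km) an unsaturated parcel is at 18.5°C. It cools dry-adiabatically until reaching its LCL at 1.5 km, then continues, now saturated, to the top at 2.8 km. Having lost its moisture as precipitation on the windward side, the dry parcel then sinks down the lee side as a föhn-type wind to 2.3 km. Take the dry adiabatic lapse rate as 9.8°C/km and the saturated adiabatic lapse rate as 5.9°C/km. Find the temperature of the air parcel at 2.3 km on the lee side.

700–1500 m, dry: Δz = 0.8 km ⇒ ΔT = -7.84°C; T = 10.66°C
1500–2800 m, saturated: Δz = 1.3 km ⇒ ΔT = -7.67°C; T = 2.99°C
2800–2300 m, dry descent: Δz = 0.5 km ⇒ ΔT = +4.9°C; T = 7.89°C

7.89°C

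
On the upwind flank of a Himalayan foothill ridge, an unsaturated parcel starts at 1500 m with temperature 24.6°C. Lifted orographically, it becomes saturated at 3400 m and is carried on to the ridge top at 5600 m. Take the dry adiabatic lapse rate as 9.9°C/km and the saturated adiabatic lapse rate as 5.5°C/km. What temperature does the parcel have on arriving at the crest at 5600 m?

1500–3400 m, dry: Δz = 1.9 km ⇒ ΔT = -18.81°C; T = 5.79°C
3400–5600 m, saturated: Δz = 2.2 km ⇒ ΔT = -12.1°C; T = -6.31°C

-6.31°C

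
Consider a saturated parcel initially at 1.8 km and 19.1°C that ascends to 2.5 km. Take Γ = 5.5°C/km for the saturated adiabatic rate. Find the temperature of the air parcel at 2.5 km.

1800 → 2500 m (saturated adiabatic, 5.5°C/km): ΔT = -5.5 × 0.7 = -3.85°C → T = 15.25°C

15.25°C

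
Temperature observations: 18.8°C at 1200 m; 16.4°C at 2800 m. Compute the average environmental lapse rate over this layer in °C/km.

Γ = −ΔT/Δz = (18.8 − 16.4) / (2800 − 1200) m
  = 2.4°C / 1.6 km = 1.5°C/km

1.5°C/km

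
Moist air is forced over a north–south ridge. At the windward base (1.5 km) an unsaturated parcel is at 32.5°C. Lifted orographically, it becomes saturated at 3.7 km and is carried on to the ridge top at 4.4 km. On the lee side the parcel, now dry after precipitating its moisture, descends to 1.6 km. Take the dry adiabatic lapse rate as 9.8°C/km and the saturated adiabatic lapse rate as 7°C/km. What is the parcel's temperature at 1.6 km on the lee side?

33.48°C

1500–3700 m, dry: Δz = 2.2 km ⇒ ΔT = -21.56°C; T = 10.94°C
3700–4400 m, saturated: Δz = 0.7 km ⇒ ΔT = -4.9°C; T = 6.04°C
4400–1600 m, dry descent: Δz = 2.8 km ⇒ ΔT = +27.44°C; T = 33.48°C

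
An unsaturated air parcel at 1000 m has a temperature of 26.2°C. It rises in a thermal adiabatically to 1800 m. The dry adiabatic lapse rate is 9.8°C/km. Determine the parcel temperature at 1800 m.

From 1000 m to 1800 m (dry adiabatic): cools by 9.8 × 0.8 = 7.84°C, giving 18.36°C.

18.36°C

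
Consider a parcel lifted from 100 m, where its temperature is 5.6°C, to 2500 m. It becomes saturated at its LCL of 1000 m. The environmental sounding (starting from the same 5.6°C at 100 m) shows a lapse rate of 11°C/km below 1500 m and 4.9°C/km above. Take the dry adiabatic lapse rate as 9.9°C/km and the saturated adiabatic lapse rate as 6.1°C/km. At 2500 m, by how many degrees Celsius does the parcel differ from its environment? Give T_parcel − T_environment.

+2.24°C (parcel warmer than environment)

Parcel:
  100 → 1000 m (dry, 9.9°C/km): ΔT = -9.9 × 0.9 = -8.91°C → T = -3.31°C
  1000 → 2500 m (saturated, 6.1°C/km): ΔT = -6.1 × 1.5 = -9.15°C → T = -12.46°C
Environment:
  100 → 1500 m (environment, lower layer, 11°C/km): ΔT = -11 × 1.4 = -15.4°C → T = -9.8°C
  1500 → 2500 m (environment, upper layer, 4.9°C/km): ΔT = -4.9 × 1 = -4.9°C → T = -14.7°C
T_parcel − T_env = -12.46 − (-14.7) = +2.24°C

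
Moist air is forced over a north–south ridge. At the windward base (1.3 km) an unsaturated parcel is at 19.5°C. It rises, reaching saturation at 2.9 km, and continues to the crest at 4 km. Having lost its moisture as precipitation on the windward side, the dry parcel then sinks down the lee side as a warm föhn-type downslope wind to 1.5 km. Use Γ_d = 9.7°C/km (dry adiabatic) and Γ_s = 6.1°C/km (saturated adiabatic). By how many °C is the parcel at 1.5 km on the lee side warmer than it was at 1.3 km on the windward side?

+2.02°C

1300–2900 m, dry: Δz = 1.6 km ⇒ ΔT = -15.52°C; T = 3.98°C
2900–4000 m, saturated: Δz = 1.1 km ⇒ ΔT = -6.71°C; T = -2.73°C
4000–1500 m, dry descent: Δz = 2.5 km ⇒ ΔT = +24.25°C; T = 21.52°C
Net change vs windward start: 21.52 − 19.5 = +2.02°C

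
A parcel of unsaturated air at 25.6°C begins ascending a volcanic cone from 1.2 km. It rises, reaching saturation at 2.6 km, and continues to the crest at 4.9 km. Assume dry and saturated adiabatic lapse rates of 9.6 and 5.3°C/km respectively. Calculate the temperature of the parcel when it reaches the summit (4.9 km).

-0.03°C

1200 → 2600 m (dry, 9.6°C/km): ΔT = -9.6 × 1.4 = -13.44°C → T = 12.16°C
2600 → 4900 m (saturated, 5.3°C/km): ΔT = -5.3 × 2.3 = -12.19°C → T = -0.03°C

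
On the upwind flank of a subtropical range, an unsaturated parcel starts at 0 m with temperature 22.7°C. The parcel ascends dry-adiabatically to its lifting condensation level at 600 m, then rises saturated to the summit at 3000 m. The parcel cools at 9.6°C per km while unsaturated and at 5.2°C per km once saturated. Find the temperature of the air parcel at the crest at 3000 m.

Dry to 600 m: -9.6 × 0.6 km = -5.76°C, so T = 16.94°C.
Saturated to 3000 m: -5.2 × 2.4 km = -12.48°C, so T = 4.46°C.

4.46°C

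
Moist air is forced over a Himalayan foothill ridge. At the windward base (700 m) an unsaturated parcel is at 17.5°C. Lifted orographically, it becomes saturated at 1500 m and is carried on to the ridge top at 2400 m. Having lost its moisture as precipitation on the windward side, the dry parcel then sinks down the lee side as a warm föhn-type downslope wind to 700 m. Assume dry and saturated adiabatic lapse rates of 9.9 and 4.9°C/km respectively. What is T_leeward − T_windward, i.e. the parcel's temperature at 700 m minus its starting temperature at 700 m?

+4.5°C

Dry to 1500 m: -9.9 × 0.8 km = -7.92°C, so T = 9.58°C.
Saturated to 2400 m: -4.9 × 0.9 km = -4.41°C, so T = 5.17°C.
Dry descent to 700 m: +9.9 × 1.7 km = +16.83°C, so T = 22°C.
Net change vs windward start: 22 − 17.5 = +4.5°C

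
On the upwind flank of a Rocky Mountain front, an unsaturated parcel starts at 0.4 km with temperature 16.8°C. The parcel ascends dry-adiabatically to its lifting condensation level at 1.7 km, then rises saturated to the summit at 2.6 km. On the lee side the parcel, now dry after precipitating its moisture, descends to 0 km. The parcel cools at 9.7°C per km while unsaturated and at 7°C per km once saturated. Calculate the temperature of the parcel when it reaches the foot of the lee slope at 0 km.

400 → 1700 m (dry, 9.7°C/km): ΔT = -9.7 × 1.3 = -12.61°C → T = 4.19°C
1700 → 2600 m (saturated, 7°C/km): ΔT = -7 × 0.9 = -6.3°C → T = -2.11°C
2600 → 0 m (dry descent, 9.7°C/km): ΔT = +9.7 × 2.6 = +25.22°C → T = 23.11°C

23.11°C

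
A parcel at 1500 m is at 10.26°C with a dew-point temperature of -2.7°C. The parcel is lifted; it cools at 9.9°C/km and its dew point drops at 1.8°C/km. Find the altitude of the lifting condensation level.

T and T_d converge at 9.9 − 1.8 = 8.1°C per km
Height above start = (10.26 − (-2.7)) / 8.1 = 1.6 km
LCL altitude = 1500 m + 1600 m = 3100 m

3100 m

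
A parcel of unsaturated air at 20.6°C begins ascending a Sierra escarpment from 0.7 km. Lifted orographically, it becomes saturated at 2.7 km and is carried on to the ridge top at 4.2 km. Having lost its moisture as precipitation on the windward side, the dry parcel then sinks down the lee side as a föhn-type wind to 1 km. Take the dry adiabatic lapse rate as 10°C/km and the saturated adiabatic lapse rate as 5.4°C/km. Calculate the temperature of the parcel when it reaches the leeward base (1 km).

Dry to 2700 m: -10 × 2 km = -20°C, so T = 0.6°C.
Saturated to 4200 m: -5.4 × 1.5 km = -8.1°C, so T = -7.5°C.
Dry descent to 1000 m: +10 × 3.2 km = +32°C, so T = 24.5°C.

24.5°C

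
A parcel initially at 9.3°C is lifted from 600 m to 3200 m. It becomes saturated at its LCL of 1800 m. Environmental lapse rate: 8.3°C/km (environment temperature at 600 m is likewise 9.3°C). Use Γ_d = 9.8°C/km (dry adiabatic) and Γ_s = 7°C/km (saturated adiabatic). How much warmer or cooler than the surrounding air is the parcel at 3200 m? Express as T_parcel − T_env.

+0.02°C (parcel warmer than environment)

Parcel:
  Dry to 1800 m: -9.8 × 1.2 km = -11.76°C, so T = -2.46°C.
  Saturated to 3200 m: -7 × 1.4 km = -9.8°C, so T = -12.26°C.
Environment:
  Environment to 3200 m: -8.3 × 2.6 km = -21.58°C, so T = -12.28°C.
T_parcel − T_env = -12.26 − (-12.28) = +0.02°C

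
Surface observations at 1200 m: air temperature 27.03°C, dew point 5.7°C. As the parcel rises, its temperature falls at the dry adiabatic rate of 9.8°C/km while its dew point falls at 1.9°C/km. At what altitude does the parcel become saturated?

T and T_d converge at 9.8 − 1.9 = 7.9°C per km
Height above start = (27.03 − 5.7) / 7.9 = 2.7 km
LCL altitude = 1200 m + 2700 m = 3900 m

3900 m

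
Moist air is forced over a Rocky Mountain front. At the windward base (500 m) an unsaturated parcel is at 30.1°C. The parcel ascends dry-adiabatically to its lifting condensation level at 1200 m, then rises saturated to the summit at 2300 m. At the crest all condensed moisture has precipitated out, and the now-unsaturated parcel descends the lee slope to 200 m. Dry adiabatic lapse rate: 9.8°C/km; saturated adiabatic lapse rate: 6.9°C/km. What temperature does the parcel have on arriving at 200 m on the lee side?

36.23°C

500 → 1200 m (dry, 9.8°C/km): ΔT = -9.8 × 0.7 = -6.86°C → T = 23.24°C
1200 → 2300 m (saturated, 6.9°C/km): ΔT = -6.9 × 1.1 = -7.59°C → T = 15.65°C
2300 → 200 m (dry descent, 9.8°C/km): ΔT = +9.8 × 2.1 = +20.58°C → T = 36.23°C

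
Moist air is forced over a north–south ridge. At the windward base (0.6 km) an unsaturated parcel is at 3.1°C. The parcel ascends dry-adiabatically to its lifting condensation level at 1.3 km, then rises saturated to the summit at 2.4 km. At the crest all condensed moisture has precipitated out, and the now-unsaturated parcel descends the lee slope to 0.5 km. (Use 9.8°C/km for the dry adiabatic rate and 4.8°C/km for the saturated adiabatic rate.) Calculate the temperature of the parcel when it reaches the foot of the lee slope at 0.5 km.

600 → 1300 m (dry, 9.8°C/km): ΔT = -9.8 × 0.7 = -6.86°C → T = -3.76°C
1300 → 2400 m (saturated, 4.8°C/km): ΔT = -4.8 × 1.1 = -5.28°C → T = -9.04°C
2400 → 500 m (dry descent, 9.8°C/km): ΔT = +9.8 × 1.9 = +18.62°C → T = 9.58°C

9.58°C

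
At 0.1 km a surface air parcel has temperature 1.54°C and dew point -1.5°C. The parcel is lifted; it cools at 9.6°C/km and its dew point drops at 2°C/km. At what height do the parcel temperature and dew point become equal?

0.5 km

T and T_d converge at 9.6 − 2 = 7.6°C per km
Height above start = (1.54 − (-1.5)) / 7.6 = 0.4 km
LCL altitude = 100 m + 400 m = 500 m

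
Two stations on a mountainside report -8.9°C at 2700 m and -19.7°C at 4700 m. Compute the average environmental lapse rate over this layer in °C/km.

5.4°C/km

Γ = −ΔT/Δz = (-8.9 − (-19.7)) / (4700 − 2700) m
  = 10.8°C / 2 km = 5.4°C/km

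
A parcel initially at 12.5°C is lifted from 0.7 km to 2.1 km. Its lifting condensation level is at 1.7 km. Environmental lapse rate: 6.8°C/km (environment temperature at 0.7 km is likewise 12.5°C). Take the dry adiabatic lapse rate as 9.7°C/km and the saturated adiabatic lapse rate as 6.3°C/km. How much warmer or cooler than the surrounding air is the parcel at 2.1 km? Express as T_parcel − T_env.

-2.7°C (parcel cooler than environment)

Parcel:
  700–1700 m, dry: Δz = 1 km ⇒ ΔT = -9.7°C; T = 2.8°C
  1700–2100 m, saturated: Δz = 0.4 km ⇒ ΔT = -2.52°C; T = 0.28°C
Environment:
  700–2100 m, environment: Δz = 1.4 km ⇒ ΔT = -9.52°C; T = 2.98°C
T_parcel − T_env = 0.28 − 2.98 = -2.7°C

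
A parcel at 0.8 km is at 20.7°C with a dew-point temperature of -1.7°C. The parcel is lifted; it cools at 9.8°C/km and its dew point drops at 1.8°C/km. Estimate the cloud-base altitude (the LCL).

T and T_d converge at 9.8 − 1.8 = 8°C per km
Height above start = (20.7 − (-1.7)) / 8 = 2.8 km
LCL altitude = 800 m + 2800 m = 3600 m

3.6 km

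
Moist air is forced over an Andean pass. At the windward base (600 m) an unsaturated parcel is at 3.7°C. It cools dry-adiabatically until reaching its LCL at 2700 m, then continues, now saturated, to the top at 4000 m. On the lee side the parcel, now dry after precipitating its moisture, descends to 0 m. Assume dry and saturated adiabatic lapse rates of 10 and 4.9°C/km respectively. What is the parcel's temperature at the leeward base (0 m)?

16.33°C

600 → 2700 m (dry, 10°C/km): ΔT = -10 × 2.1 = -21°C → T = -17.3°C
2700 → 4000 m (saturated, 4.9°C/km): ΔT = -4.9 × 1.3 = -6.37°C → T = -23.67°C
4000 → 0 m (dry descent, 10°C/km): ΔT = +10 × 4 = +40°C → T = 16.33°C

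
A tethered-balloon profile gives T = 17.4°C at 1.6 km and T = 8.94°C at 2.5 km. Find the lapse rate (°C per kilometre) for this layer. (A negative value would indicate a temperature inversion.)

Γ = −ΔT/Δz = (17.4 − 8.94) / (2500 − 1600) m
  = 8.46°C / 0.9 km = 9.4°C/km

9.4°C/km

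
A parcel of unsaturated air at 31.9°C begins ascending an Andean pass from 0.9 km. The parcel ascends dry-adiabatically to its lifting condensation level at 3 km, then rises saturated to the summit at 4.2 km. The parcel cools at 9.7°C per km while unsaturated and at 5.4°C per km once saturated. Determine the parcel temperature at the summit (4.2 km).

5.05°C

From 900 m to 3000 m (dry): cools by 9.7 × 2.1 = 20.37°C, giving 11.53°C.
From 3000 m to 4200 m (saturated): cools by 5.4 × 1.2 = 6.48°C, giving 5.05°C.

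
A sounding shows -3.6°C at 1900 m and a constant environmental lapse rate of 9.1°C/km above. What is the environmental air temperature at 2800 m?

Environmental to 2800 m: -9.1 × 0.9 km = -8.19°C, so T = -11.79°C.

-11.79°C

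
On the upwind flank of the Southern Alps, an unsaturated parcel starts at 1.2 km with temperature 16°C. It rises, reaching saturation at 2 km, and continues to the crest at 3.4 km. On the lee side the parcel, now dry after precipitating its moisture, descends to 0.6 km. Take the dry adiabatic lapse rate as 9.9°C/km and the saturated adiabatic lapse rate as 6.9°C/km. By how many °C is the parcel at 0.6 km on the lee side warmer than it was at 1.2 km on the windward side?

+10.14°C

1200 → 2000 m (dry, 9.9°C/km): ΔT = -9.9 × 0.8 = -7.92°C → T = 8.08°C
2000 → 3400 m (saturated, 6.9°C/km): ΔT = -6.9 × 1.4 = -9.66°C → T = -1.58°C
3400 → 600 m (dry descent, 9.9°C/km): ΔT = +9.9 × 2.8 = +27.72°C → T = 26.14°C
Net change vs windward start: 26.14 − 16 = +10.14°C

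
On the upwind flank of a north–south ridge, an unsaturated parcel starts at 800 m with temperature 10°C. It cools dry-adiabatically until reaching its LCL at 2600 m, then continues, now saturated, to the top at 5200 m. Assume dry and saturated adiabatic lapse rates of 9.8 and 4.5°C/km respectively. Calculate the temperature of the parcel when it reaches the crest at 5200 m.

From 800 m to 2600 m (dry): cools by 9.8 × 1.8 = 17.64°C, giving -7.64°C.
From 2600 m to 5200 m (saturated): cools by 4.5 × 2.6 = 11.7°C, giving -19.34°C.

-19.34°C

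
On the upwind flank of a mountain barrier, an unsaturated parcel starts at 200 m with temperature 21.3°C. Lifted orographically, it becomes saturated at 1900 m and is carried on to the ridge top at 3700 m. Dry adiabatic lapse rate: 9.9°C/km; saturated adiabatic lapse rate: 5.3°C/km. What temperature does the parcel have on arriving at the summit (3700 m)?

-5.07°C

From 200 m to 1900 m (dry): cools by 9.9 × 1.7 = 16.83°C, giving 4.47°C.
From 1900 m to 3700 m (saturated): cools by 5.3 × 1.8 = 9.54°C, giving -5.07°C.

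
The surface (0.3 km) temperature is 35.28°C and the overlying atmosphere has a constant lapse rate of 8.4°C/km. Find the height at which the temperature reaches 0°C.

4.5 km

Height above start = (35.28 − 0) / 8.4 = 4.2 km
Altitude = 300 m + 4200 m = 4500 m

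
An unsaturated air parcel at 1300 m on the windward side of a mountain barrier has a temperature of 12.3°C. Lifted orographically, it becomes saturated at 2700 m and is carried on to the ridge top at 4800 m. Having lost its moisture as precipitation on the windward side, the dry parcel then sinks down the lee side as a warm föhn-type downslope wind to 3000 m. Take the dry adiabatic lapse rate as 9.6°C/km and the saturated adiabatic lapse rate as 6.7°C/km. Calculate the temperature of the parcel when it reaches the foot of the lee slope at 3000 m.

1300 → 2700 m (dry, 9.6°C/km): ΔT = -9.6 × 1.4 = -13.44°C → T = -1.14°C
2700 → 4800 m (saturated, 6.7°C/km): ΔT = -6.7 × 2.1 = -14.07°C → T = -15.21°C
4800 → 3000 m (dry descent, 9.6°C/km): ΔT = +9.6 × 1.8 = +17.28°C → T = 2.07°C

2.07°C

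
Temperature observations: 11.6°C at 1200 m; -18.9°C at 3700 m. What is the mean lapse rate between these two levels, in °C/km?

Γ = −ΔT/Δz = (11.6 − (-18.9)) / (3700 − 1200) m
  = 30.5°C / 2.5 km = 12.2°C/km

12.2°C/km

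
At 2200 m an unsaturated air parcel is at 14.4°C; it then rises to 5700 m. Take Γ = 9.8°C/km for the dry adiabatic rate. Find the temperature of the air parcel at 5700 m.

2200–5700 m, dry adiabatic: Δz = 3.5 km ⇒ ΔT = -34.3°C; T = -19.9°C

-19.9°C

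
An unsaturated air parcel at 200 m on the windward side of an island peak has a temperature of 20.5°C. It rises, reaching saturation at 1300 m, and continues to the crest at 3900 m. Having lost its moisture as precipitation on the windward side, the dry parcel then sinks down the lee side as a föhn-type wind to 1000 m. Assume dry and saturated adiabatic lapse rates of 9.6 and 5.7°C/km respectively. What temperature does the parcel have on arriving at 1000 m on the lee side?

22.96°C

Dry to 1300 m: -9.6 × 1.1 km = -10.56°C, so T = 9.94°C.
Saturated to 3900 m: -5.7 × 2.6 km = -14.82°C, so T = -4.88°C.
Dry descent to 1000 m: +9.6 × 2.9 km = +27.84°C, so T = 22.96°C.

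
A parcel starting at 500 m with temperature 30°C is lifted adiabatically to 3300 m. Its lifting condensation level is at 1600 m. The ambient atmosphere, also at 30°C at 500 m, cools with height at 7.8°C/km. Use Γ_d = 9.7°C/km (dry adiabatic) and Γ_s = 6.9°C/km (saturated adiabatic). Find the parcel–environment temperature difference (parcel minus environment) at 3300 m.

-0.56°C (parcel cooler than environment)

Parcel:
  From 500 m to 1600 m (dry): cools by 9.7 × 1.1 = 10.67°C, giving 19.33°C.
  From 1600 m to 3300 m (saturated): cools by 6.9 × 1.7 = 11.73°C, giving 7.6°C.
Environment:
  From 500 m to 3300 m (environment): cools by 7.8 × 2.8 = 21.84°C, giving 8.16°C.
T_parcel − T_env = 7.6 − 8.16 = -0.56°C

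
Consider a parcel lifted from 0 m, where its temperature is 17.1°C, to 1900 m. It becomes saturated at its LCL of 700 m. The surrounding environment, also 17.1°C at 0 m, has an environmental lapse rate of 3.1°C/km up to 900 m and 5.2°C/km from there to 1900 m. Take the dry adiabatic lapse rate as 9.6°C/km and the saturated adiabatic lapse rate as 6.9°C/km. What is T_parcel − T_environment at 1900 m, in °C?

Parcel:
  0–700 m, dry: Δz = 0.7 km ⇒ ΔT = -6.72°C; T = 10.38°C
  700–1900 m, saturated: Δz = 1.2 km ⇒ ΔT = -8.28°C; T = 2.1°C
Environment:
  0–900 m, environment, lower layer: Δz = 0.9 km ⇒ ΔT = -2.79°C; T = 14.31°C
  900–1900 m, environment, upper layer: Δz = 1 km ⇒ ΔT = -5.2°C; T = 9.11°C
T_parcel − T_env = 2.1 − 9.11 = -7.01°C

-7.01°C (parcel cooler than environment)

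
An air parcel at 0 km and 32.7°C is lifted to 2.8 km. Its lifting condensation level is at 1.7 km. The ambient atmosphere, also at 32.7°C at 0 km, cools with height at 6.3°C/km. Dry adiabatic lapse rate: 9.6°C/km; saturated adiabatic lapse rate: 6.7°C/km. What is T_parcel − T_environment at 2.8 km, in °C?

-6.05°C (parcel cooler than environment)

Parcel:
  0–1700 m, dry: Δz = 1.7 km ⇒ ΔT = -16.32°C; T = 16.38°C
  1700–2800 m, saturated: Δz = 1.1 km ⇒ ΔT = -7.37°C; T = 9.01°C
Environment:
  0–2800 m, environment: Δz = 2.8 km ⇒ ΔT = -17.64°C; T = 15.06°C
T_parcel − T_env = 9.01 − 15.06 = -6.05°C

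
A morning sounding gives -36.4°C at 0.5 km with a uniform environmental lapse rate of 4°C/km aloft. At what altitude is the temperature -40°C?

1.4 km

Height above start = (-36.4 − (-40)) / 4 = 0.9 km
Altitude = 500 m + 900 m = 1400 m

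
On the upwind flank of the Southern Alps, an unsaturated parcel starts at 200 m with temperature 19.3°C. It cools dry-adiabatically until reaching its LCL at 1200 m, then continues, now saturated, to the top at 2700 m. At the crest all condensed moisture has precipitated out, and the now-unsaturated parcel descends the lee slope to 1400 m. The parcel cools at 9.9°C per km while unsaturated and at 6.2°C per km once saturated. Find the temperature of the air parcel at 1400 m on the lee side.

12.97°C

200–1200 m, dry: Δz = 1 km ⇒ ΔT = -9.9°C; T = 9.4°C
1200–2700 m, saturated: Δz = 1.5 km ⇒ ΔT = -9.3°C; T = 0.1°C
2700–1400 m, dry descent: Δz = 1.3 km ⇒ ΔT = +12.87°C; T = 12.97°C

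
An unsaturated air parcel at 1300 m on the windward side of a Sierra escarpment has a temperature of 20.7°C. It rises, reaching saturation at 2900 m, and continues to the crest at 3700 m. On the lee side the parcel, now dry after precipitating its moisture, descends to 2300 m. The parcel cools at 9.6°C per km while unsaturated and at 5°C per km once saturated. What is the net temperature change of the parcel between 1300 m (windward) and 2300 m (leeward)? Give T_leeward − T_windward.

-5.92°C

1300 → 2900 m (dry, 9.6°C/km): ΔT = -9.6 × 1.6 = -15.36°C → T = 5.34°C
2900 → 3700 m (saturated, 5°C/km): ΔT = -5 × 0.8 = -4°C → T = 1.34°C
3700 → 2300 m (dry descent, 9.6°C/km): ΔT = +9.6 × 1.4 = +13.44°C → T = 14.78°C
Net change vs windward start: 14.78 − 20.7 = -5.92°C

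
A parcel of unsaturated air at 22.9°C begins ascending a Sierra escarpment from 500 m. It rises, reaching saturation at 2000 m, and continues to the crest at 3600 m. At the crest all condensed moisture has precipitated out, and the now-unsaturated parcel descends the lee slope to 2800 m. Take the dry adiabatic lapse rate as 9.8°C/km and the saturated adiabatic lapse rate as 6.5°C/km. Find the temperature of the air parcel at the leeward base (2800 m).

5.64°C

500–2000 m, dry: Δz = 1.5 km ⇒ ΔT = -14.7°C; T = 8.2°C
2000–3600 m, saturated: Δz = 1.6 km ⇒ ΔT = -10.4°C; T = -2.2°C
3600–2800 m, dry descent: Δz = 0.8 km ⇒ ΔT = +7.84°C; T = 5.64°C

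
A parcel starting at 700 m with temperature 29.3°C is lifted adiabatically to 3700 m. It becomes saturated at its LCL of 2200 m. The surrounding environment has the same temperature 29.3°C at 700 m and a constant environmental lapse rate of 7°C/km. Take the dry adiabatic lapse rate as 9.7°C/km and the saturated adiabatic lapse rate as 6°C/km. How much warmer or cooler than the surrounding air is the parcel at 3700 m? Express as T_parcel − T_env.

Parcel:
  From 700 m to 2200 m (dry): cools by 9.7 × 1.5 = 14.55°C, giving 14.75°C.
  From 2200 m to 3700 m (saturated): cools by 6 × 1.5 = 9°C, giving 5.75°C.
Environment:
  From 700 m to 3700 m (environment): cools by 7 × 3 = 21°C, giving 8.3°C.
T_parcel − T_env = 5.75 − 8.3 = -2.55°C

-2.55°C (parcel cooler than environment)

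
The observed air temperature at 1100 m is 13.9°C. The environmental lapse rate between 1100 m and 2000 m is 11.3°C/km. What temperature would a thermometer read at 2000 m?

3.73°C

Environmental to 2000 m: -11.3 × 0.9 km = -10.17°C, so T = 3.73°C.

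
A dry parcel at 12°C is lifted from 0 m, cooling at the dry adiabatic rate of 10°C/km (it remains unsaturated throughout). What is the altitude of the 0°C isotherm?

1200 m

Height above start = (12 − 0) / 10 = 1.2 km
Altitude = 0 m + 1200 m = 1200 m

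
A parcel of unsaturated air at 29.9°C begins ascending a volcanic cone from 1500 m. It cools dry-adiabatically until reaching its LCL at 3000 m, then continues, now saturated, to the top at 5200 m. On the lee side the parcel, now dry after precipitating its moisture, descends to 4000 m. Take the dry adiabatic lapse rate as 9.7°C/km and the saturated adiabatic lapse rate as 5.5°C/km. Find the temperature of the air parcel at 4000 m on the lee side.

14.89°C

Dry to 3000 m: -9.7 × 1.5 km = -14.55°C, so T = 15.35°C.
Saturated to 5200 m: -5.5 × 2.2 km = -12.1°C, so T = 3.25°C.
Dry descent to 4000 m: +9.7 × 1.2 km = +11.64°C, so T = 14.89°C.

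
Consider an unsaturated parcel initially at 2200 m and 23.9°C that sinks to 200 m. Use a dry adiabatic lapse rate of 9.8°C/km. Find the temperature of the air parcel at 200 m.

43.5°C

2200 → 200 m (dry adiabatic, 9.8°C/km): ΔT = +9.8 × 2 = +19.6°C → T = 43.5°C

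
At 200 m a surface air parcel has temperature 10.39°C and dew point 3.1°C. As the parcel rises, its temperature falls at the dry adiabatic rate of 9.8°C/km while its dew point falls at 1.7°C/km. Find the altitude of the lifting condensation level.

1100 m

T and T_d converge at 9.8 − 1.7 = 8.1°C per km
Height above start = (10.39 − 3.1) / 8.1 = 0.9 km
LCL altitude = 200 m + 900 m = 1100 m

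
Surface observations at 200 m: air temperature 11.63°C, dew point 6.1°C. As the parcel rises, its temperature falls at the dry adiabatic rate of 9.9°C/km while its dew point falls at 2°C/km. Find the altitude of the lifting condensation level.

900 m

T and T_d converge at 9.9 − 2 = 7.9°C per km
Height above start = (11.63 − 6.1) / 7.9 = 0.7 km
LCL altitude = 200 m + 700 m = 900 m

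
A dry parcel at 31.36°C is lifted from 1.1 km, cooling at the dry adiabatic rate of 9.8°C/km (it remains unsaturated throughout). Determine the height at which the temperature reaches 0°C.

4.3 km

Height above start = (31.36 − 0) / 9.8 = 3.2 km
Altitude = 1100 m + 3200 m = 4300 m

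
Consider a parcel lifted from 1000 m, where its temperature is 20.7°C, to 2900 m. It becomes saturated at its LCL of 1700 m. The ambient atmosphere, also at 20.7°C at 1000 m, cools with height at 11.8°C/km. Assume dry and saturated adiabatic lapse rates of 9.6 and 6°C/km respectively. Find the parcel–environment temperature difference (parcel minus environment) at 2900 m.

Parcel:
  1000 → 1700 m (dry, 9.6°C/km): ΔT = -9.6 × 0.7 = -6.72°C → T = 13.98°C
  1700 → 2900 m (saturated, 6°C/km): ΔT = -6 × 1.2 = -7.2°C → T = 6.78°C
Environment:
  1000 → 2900 m (environment, 11.8°C/km): ΔT = -11.8 × 1.9 = -22.42°C → T = -1.72°C
T_parcel − T_env = 6.78 − (-1.72) = +8.5°C

+8.5°C (parcel warmer than environment)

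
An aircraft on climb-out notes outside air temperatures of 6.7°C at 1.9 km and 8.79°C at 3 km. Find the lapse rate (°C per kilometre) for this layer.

Γ = −ΔT/Δz = (6.7 − 8.79) / (3000 − 1900) m
  = -2.09°C / 1.1 km = -1.9°C/km

-1.9°C/km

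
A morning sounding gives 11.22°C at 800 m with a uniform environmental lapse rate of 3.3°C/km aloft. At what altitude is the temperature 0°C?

Height above start = (11.22 − 0) / 3.3 = 3.4 km
Altitude = 800 m + 3400 m = 4200 m

4200 m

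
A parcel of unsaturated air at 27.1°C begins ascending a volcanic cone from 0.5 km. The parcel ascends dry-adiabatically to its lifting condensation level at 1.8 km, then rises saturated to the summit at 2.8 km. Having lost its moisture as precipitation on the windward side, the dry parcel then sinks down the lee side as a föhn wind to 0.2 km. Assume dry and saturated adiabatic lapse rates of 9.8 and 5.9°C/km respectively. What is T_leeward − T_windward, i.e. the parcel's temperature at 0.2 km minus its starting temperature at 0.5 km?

Dry to 1800 m: -9.8 × 1.3 km = -12.74°C, so T = 14.36°C.
Saturated to 2800 m: -5.9 × 1 km = -5.9°C, so T = 8.46°C.
Dry descent to 200 m: +9.8 × 2.6 km = +25.48°C, so T = 33.94°C.
Net change vs windward start: 33.94 − 27.1 = +6.84°C

+6.84°C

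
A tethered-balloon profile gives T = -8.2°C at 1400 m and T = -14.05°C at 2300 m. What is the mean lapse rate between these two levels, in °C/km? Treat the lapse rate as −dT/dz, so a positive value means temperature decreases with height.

Γ = −ΔT/Δz = (-8.2 − (-14.05)) / (2300 − 1400) m
  = 5.85°C / 0.9 km = 6.5°C/km

6.5°C/km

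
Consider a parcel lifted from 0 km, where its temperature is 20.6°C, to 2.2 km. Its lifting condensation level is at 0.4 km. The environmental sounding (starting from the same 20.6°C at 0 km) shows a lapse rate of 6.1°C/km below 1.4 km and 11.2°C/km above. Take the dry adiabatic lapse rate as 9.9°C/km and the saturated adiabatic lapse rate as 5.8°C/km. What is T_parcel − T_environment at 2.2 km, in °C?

+3.1°C (parcel warmer than environment)

Parcel:
  Dry to 400 m: -9.9 × 0.4 km = -3.96°C, so T = 16.64°C.
  Saturated to 2200 m: -5.8 × 1.8 km = -10.44°C, so T = 6.2°C.
Environment:
  Environment, lower layer to 1400 m: -6.1 × 1.4 km = -8.54°C, so T = 12.06°C.
  Environment, upper layer to 2200 m: -11.2 × 0.8 km = -8.96°C, so T = 3.1°C.
T_parcel − T_env = 6.2 − 3.1 = +3.1°C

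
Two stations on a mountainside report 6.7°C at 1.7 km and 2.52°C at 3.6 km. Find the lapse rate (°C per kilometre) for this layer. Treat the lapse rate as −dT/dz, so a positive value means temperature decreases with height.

2.2°C/km

Γ = −ΔT/Δz = (6.7 − 2.52) / (3600 − 1700) m
  = 4.18°C / 1.9 km = 2.2°C/km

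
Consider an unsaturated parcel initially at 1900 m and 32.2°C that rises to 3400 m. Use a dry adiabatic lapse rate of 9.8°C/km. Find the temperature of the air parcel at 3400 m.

17.5°C

Dry adiabatic to 3400 m: -9.8 × 1.5 km = -14.7°C, so T = 17.5°C.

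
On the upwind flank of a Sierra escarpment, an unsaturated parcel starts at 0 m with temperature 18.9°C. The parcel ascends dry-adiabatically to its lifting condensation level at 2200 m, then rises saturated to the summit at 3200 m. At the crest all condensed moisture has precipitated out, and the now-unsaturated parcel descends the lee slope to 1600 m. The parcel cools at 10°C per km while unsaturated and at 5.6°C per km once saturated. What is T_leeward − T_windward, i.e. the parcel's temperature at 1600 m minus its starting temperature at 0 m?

-11.6°C

Dry to 2200 m: -10 × 2.2 km = -22°C, so T = -3.1°C.
Saturated to 3200 m: -5.6 × 1 km = -5.6°C, so T = -8.7°C.
Dry descent to 1600 m: +10 × 1.6 km = +16°C, so T = 7.3°C.
Net change vs windward start: 7.3 − 18.9 = -11.6°C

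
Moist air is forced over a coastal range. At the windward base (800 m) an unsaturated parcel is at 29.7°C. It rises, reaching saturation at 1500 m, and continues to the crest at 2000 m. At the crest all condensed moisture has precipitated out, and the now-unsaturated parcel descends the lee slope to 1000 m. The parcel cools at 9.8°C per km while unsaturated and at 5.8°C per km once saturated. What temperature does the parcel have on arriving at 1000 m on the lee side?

29.74°C

Dry to 1500 m: -9.8 × 0.7 km = -6.86°C, so T = 22.84°C.
Saturated to 2000 m: -5.8 × 0.5 km = -2.9°C, so T = 19.94°C.
Dry descent to 1000 m: +9.8 × 1 km = +9.8°C, so T = 29.74°C.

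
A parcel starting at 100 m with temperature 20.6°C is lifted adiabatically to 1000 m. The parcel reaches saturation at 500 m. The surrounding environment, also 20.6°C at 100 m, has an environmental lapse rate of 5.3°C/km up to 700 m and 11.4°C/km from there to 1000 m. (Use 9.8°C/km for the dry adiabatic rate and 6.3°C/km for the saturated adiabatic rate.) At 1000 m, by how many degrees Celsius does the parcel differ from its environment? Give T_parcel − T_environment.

-0.47°C (parcel cooler than environment)

Parcel:
  Dry to 500 m: -9.8 × 0.4 km = -3.92°C, so T = 16.68°C.
  Saturated to 1000 m: -6.3 × 0.5 km = -3.15°C, so T = 13.53°C.
Environment:
  Environment, lower layer to 700 m: -5.3 × 0.6 km = -3.18°C, so T = 17.42°C.
  Environment, upper layer to 1000 m: -11.4 × 0.3 km = -3.42°C, so T = 14°C.
T_parcel − T_env = 13.53 − 14 = -0.47°C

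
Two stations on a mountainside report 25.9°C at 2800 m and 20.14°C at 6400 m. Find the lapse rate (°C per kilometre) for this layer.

Γ = −ΔT/Δz = (25.9 − 20.14) / (6400 − 2800) m
  = 5.76°C / 3.6 km = 1.6°C/km

1.6°C/km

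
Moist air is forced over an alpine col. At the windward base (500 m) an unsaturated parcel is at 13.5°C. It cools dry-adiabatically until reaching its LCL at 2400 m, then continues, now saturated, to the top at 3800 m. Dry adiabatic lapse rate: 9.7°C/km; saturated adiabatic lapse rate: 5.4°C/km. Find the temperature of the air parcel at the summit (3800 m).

-12.49°C

Dry to 2400 m: -9.7 × 1.9 km = -18.43°C, so T = -4.93°C.
Saturated to 3800 m: -5.4 × 1.4 km = -7.56°C, so T = -12.49°C.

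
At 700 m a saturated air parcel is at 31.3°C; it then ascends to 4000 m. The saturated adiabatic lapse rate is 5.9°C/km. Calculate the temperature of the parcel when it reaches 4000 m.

11.83°C

700–4000 m, saturated adiabatic: Δz = 3.3 km ⇒ ΔT = -19.47°C; T = 11.83°C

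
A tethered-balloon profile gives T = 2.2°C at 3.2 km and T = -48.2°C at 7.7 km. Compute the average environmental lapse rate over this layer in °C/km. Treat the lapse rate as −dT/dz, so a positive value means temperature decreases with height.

11.2°C/km

Γ = −ΔT/Δz = (2.2 − (-48.2)) / (7700 − 3200) m
  = 50.4°C / 4.5 km = 11.2°C/km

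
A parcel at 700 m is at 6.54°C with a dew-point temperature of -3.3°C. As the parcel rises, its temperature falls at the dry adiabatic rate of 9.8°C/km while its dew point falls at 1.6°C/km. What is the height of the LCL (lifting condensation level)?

1900 m

T and T_d converge at 9.8 − 1.6 = 8.2°C per km
Height above start = (6.54 − (-3.3)) / 8.2 = 1.2 km
LCL altitude = 700 m + 1200 m = 1900 m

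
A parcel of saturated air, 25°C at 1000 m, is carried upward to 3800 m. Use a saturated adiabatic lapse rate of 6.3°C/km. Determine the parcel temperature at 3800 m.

7.36°C

1000–3800 m, saturated adiabatic: Δz = 2.8 km ⇒ ΔT = -17.64°C; T = 7.36°C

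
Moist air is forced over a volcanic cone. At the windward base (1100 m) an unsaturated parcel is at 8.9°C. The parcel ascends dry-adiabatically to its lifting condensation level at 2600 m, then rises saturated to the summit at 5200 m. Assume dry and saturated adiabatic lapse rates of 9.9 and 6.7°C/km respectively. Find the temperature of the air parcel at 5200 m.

From 1100 m to 2600 m (dry): cools by 9.9 × 1.5 = 14.85°C, giving -5.95°C.
From 2600 m to 5200 m (saturated): cools by 6.7 × 2.6 = 17.42°C, giving -23.37°C.

-23.37°C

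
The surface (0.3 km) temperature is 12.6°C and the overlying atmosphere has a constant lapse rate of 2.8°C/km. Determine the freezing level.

Height above start = (12.6 − 0) / 2.8 = 4.5 km
Altitude = 300 m + 4500 m = 4800 m

4.8 km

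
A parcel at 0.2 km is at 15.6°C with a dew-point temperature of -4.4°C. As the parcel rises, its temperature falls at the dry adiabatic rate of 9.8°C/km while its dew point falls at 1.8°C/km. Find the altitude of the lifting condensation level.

T and T_d converge at 9.8 − 1.8 = 8°C per km
Height above start = (15.6 − (-4.4)) / 8 = 2.5 km
LCL altitude = 200 m + 2500 m = 2700 m

2.7 km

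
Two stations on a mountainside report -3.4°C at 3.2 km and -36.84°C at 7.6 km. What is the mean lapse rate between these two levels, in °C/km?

Γ = −ΔT/Δz = (-3.4 − (-36.84)) / (7600 − 3200) m
  = 33.44°C / 4.4 km = 7.6°C/km

7.6°C/km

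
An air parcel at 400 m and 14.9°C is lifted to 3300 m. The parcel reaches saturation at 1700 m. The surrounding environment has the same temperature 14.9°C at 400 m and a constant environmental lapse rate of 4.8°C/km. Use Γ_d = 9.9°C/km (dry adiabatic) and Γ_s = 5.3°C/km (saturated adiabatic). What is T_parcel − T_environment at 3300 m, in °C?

Parcel:
  400 → 1700 m (dry, 9.9°C/km): ΔT = -9.9 × 1.3 = -12.87°C → T = 2.03°C
  1700 → 3300 m (saturated, 5.3°C/km): ΔT = -5.3 × 1.6 = -8.48°C → T = -6.45°C
Environment:
  400 → 3300 m (environment, 4.8°C/km): ΔT = -4.8 × 2.9 = -13.92°C → T = 0.98°C
T_parcel − T_env = -6.45 − 0.98 = -7.43°C

-7.43°C (parcel cooler than environment)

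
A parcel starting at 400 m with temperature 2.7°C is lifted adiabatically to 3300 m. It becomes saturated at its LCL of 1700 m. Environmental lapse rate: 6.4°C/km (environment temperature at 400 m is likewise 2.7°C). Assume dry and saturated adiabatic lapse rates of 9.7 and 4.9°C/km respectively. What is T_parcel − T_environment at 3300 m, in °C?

-1.89°C (parcel cooler than environment)

Parcel:
  400–1700 m, dry: Δz = 1.3 km ⇒ ΔT = -12.61°C; T = -9.91°C
  1700–3300 m, saturated: Δz = 1.6 km ⇒ ΔT = -7.84°C; T = -17.75°C
Environment:
  400–3300 m, environment: Δz = 2.9 km ⇒ ΔT = -18.56°C; T = -15.86°C
T_parcel − T_env = -17.75 − (-15.86) = -1.89°C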